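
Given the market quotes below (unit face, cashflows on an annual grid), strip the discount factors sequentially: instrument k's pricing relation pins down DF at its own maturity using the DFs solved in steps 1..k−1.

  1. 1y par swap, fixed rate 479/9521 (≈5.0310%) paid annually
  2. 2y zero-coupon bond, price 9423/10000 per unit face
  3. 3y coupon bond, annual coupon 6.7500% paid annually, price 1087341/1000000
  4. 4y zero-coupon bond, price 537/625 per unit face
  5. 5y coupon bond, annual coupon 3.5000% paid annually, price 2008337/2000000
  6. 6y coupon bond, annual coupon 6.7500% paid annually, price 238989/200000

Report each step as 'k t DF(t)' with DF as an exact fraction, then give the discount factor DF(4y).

step 1 [1y] swap r/1=479/9521: DF=(1 − 479/9521·(0))/(1+479/9521) = 9521/10000 ≈ 0.952100
step 2 [2y] zero: DF = P = 9423/10000 ≈ 0.942300
step 3 [3y] bond c/1=27/400: DF=(1087341/1000000 − 27/400·(0.952100+0.942300))/(1+27/400) = 2247/2500 ≈ 0.898800
step 4 [4y] zero: DF = P = 537/625 ≈ 0.859200
step 5 [5y] bond c/1=7/200: DF=(2008337/2000000 − 7/200·(0.952100+0.942300+0.898800+0.859200))/(1+7/200) = 8467/10000 ≈ 0.846700
step 6 [6y] bond c/1=27/400: DF=(238989/200000 − 27/400·(0.952100+0.942300+0.898800+0.859200+0.846700))/(1+27/400) = 8349/10000 ≈ 0.834900

1 1 9521/10000
2 2 9423/10000
3 3 2247/2500
4 4 537/625
5 5 8467/10000
6 6 8349/10000
DF(4y) = 537/625 ≈ 0.859200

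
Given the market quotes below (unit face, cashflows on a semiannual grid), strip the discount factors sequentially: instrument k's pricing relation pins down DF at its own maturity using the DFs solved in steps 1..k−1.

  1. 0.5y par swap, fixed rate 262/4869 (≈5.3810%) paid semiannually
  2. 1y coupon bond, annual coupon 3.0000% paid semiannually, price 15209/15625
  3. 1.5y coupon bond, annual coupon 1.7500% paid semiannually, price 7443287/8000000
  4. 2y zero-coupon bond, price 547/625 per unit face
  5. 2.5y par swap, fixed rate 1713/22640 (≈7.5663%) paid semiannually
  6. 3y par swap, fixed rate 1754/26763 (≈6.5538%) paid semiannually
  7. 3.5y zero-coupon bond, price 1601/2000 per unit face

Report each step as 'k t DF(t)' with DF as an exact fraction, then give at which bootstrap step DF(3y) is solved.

1 1/2 4869/5000
2 1 4723/5000
3 3/2 9057/10000
4 2 547/625
5 5/2 8287/10000
6 3 4123/5000
7 7/2 1601/2000
DF(3y) is solved at step 6

step 1 [0.5y] swap r/2=131/4869: DF=(1 − 131/4869·(0))/(1+131/4869) = 4869/5000 ≈ 0.973800
step 2 [1y] bond c/2=3/200: DF=(15209/15625 − 3/200·(0.973800))/(1+3/200) = 4723/5000 ≈ 0.944600
step 3 [1.5y] bond c/2=7/800: DF=(7443287/8000000 − 7/800·(0.973800+0.944600))/(1+7/800) = 9057/10000 ≈ 0.905700
step 4 [2y] zero: DF = P = 547/625 ≈ 0.875200
step 5 [2.5y] swap r/2=1713/45280: DF=(1 − 1713/45280·(0.973800+0.944600+0.905700+0.875200))/(1+1713/45280) = 8287/10000 ≈ 0.828700
step 6 [3y] swap r/2=877/26763: DF=(1 − 877/26763·(0.973800+0.944600+0.905700+0.875200+0.828700))/(1+877/26763) = 4123/5000 ≈ 0.824600
step 7 [3.5y] zero: DF = P = 1601/2000 ≈ 0.800500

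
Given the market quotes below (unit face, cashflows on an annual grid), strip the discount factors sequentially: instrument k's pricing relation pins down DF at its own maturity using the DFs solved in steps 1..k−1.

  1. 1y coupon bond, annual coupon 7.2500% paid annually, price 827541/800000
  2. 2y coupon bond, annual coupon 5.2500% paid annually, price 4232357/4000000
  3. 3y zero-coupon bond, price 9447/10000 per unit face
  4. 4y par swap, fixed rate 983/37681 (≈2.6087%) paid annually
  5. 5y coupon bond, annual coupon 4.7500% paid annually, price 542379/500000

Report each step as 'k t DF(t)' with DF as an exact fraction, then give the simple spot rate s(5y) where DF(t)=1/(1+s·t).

1 1 1929/2000
2 2 2393/2500
3 3 9447/10000
4 4 9017/10000
5 5 8647/10000
s(5y) = (1/(8647/10000) − 1)/(5) = 1353/43235 ≈ 3.1294%

step 1 [1y] bond c/1=29/400: DF=(827541/800000 − 29/400·(0))/(1+29/400) = 1929/2000 ≈ 0.964500
step 2 [2y] bond c/1=21/400: DF=(4232357/4000000 − 21/400·(0.964500))/(1+21/400) = 2393/2500 ≈ 0.957200
step 3 [3y] zero: DF = P = 9447/10000 ≈ 0.944700
step 4 [4y] swap r/1=983/37681: DF=(1 − 983/37681·(0.964500+0.957200+0.944700))/(1+983/37681) = 9017/10000 ≈ 0.901700
step 5 [5y] bond c/1=19/400: DF=(542379/500000 − 19/400·(0.964500+0.957200+0.944700+0.901700))/(1+19/400) = 8647/10000 ≈ 0.864700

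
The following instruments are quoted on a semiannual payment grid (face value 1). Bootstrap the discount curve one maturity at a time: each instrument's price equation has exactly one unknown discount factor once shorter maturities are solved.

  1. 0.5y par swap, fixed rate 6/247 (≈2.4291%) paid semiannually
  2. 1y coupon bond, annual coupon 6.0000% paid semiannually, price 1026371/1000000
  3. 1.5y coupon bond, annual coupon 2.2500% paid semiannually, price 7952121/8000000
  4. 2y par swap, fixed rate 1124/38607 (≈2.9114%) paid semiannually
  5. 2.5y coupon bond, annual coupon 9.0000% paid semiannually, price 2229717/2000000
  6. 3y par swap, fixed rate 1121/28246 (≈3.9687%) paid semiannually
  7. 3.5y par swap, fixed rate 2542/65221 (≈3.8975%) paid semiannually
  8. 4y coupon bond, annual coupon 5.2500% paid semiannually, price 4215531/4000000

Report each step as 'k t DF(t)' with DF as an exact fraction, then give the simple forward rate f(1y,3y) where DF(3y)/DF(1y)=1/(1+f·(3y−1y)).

1 1/2 247/250
2 1 9677/10000
3 3/2 2403/2500
4 2 4719/5000
5 5/2 4503/5000
6 3 8879/10000
7 7/2 8729/10000
8 4 8601/10000
f(1y,3y) = ((9677/10000)/(8879/10000) − 1)/(2) = 399/8879 ≈ 4.4937%

step 1 [0.5y] swap r/2=3/247: DF=(1 − 3/247·(0))/(1+3/247) = 247/250 ≈ 0.988000
step 2 [1y] bond c/2=3/100: DF=(1026371/1000000 − 3/100·(0.988000))/(1+3/100) = 9677/10000 ≈ 0.967700
step 3 [1.5y] bond c/2=9/800: DF=(7952121/8000000 − 9/800·(0.988000+0.967700))/(1+9/800) = 2403/2500 ≈ 0.961200
step 4 [2y] swap r/2=562/38607: DF=(1 − 562/38607·(0.988000+0.967700+0.961200))/(1+562/38607) = 4719/5000 ≈ 0.943800
step 5 [2.5y] bond c/2=9/200: DF=(2229717/2000000 − 9/200·(0.988000+0.967700+0.961200+0.943800))/(1+9/200) = 4503/5000 ≈ 0.900600
step 6 [3y] swap r/2=1121/56492: DF=(1 − 1121/56492·(0.988000+0.967700+0.961200+0.943800+0.900600))/(1+1121/56492) = 8879/10000 ≈ 0.887900
step 7 [3.5y] swap r/2=1271/65221: DF=(1 − 1271/65221·(0.988000+0.967700+0.961200+0.943800+0.900600+0.887900))/(1+1271/65221) = 8729/10000 ≈ 0.872900
step 8 [4y] bond c/2=21/800: DF=(4215531/4000000 − 21/800·(0.988000+0.967700+0.961200+0.943800+0.900600+0.887900+0.872900))/(1+21/800) = 8601/10000 ≈ 0.860100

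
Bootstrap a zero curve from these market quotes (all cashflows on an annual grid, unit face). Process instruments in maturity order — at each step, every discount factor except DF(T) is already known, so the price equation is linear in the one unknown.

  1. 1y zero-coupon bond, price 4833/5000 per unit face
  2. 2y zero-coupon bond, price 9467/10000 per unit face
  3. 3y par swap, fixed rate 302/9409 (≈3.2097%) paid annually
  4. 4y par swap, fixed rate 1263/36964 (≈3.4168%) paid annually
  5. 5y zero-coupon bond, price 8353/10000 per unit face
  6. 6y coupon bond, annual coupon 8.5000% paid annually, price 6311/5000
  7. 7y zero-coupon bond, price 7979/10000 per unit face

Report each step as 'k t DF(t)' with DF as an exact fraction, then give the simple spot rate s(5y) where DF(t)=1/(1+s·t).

1 1 4833/5000
2 2 9467/10000
3 3 4547/5000
4 4 8737/10000
5 5 8353/10000
6 6 8083/10000
7 7 7979/10000
s(5y) = (1/(8353/10000) − 1)/(5) = 1647/41765 ≈ 3.9435%

step 1 [1y] zero: DF = P = 4833/5000 ≈ 0.966600
step 2 [2y] zero: DF = P = 9467/10000 ≈ 0.946700
step 3 [3y] swap r/1=302/9409: DF=(1 − 302/9409·(0.966600+0.946700))/(1+302/9409) = 4547/5000 ≈ 0.909400
step 4 [4y] swap r/1=1263/36964: DF=(1 − 1263/36964·(0.966600+0.946700+0.909400))/(1+1263/36964) = 8737/10000 ≈ 0.873700
step 5 [5y] zero: DF = P = 8353/10000 ≈ 0.835300
step 6 [6y] bond c/1=17/200: DF=(6311/5000 − 17/200·(0.966600+0.946700+0.909400+0.873700+0.835300))/(1+17/200) = 8083/10000 ≈ 0.808300
step 7 [7y] zero: DF = P = 7979/10000 ≈ 0.797900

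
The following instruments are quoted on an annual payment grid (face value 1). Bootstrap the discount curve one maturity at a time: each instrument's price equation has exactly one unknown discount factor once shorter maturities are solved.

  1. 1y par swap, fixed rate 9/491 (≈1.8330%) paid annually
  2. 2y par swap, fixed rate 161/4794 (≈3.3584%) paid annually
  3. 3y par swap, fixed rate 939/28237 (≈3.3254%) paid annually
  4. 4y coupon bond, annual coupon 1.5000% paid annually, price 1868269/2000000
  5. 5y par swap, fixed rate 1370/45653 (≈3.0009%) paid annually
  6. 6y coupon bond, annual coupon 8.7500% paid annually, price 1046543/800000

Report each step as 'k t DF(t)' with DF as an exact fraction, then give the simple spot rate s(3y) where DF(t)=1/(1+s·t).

1 1 491/500
2 2 2339/2500
3 3 9061/10000
4 4 4393/5000
5 5 863/1000
6 6 2089/2500
s(3y) = (1/(9061/10000) − 1)/(3) = 313/9061 ≈ 3.4544%

step 1 [1y] swap r/1=9/491: DF=(1 − 9/491·(0))/(1+9/491) = 491/500 ≈ 0.982000
step 2 [2y] swap r/1=161/4794: DF=(1 − 161/4794·(0.982000))/(1+161/4794) = 2339/2500 ≈ 0.935600
step 3 [3y] swap r/1=939/28237: DF=(1 − 939/28237·(0.982000+0.935600))/(1+939/28237) = 9061/10000 ≈ 0.906100
step 4 [4y] bond c/1=3/200: DF=(1868269/2000000 − 3/200·(0.982000+0.935600+0.906100))/(1+3/200) = 4393/5000 ≈ 0.878600
step 5 [5y] swap r/1=1370/45653: DF=(1 − 1370/45653·(0.982000+0.935600+0.906100+0.878600))/(1+1370/45653) = 863/1000 ≈ 0.863000
step 6 [6y] bond c/1=7/80: DF=(1046543/800000 − 7/80·(0.982000+0.935600+0.906100+0.878600+0.863000))/(1+7/80) = 2089/2500 ≈ 0.835600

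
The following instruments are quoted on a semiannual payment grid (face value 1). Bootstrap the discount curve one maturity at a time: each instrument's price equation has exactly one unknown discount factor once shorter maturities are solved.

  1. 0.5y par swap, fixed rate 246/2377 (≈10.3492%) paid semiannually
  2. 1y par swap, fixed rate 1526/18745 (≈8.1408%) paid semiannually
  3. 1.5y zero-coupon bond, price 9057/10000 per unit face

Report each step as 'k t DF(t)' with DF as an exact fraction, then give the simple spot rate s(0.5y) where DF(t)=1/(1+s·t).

step 1 [0.5y] swap r/2=123/2377: DF=(1 − 123/2377·(0))/(1+123/2377) = 2377/2500 ≈ 0.950800
step 2 [1y] swap r/2=763/18745: DF=(1 − 763/18745·(0.950800))/(1+763/18745) = 9237/10000 ≈ 0.923700
step 3 [1.5y] zero: DF = P = 9057/10000 ≈ 0.905700

1 1/2 2377/2500
2 1 9237/10000
3 3/2 9057/10000
s(0.5y) = (1/(2377/2500) − 1)/(1/2) = 246/2377 ≈ 10.3492%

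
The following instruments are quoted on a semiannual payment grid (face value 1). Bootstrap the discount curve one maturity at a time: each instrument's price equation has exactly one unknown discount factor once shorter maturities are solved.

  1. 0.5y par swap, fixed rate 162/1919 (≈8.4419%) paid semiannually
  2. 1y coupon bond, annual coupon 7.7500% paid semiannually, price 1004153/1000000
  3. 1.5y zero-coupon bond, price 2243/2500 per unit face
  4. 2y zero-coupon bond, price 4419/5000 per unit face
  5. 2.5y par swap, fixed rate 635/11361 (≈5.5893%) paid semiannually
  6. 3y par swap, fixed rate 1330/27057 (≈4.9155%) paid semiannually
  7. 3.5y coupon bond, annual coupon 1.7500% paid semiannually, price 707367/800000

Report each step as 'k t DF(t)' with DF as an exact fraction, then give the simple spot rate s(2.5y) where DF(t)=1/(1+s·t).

step 1 [0.5y] swap r/2=81/1919: DF=(1 − 81/1919·(0))/(1+81/1919) = 1919/2000 ≈ 0.959500
step 2 [1y] bond c/2=31/800: DF=(1004153/1000000 − 31/800·(0.959500))/(1+31/800) = 9309/10000 ≈ 0.930900
step 3 [1.5y] zero: DF = P = 2243/2500 ≈ 0.897200
step 4 [2y] zero: DF = P = 4419/5000 ≈ 0.883800
step 5 [2.5y] swap r/2=635/22722: DF=(1 − 635/22722·(0.959500+0.930900+0.897200+0.883800))/(1+635/22722) = 873/1000 ≈ 0.873000
step 6 [3y] swap r/2=665/27057: DF=(1 − 665/27057·(0.959500+0.930900+0.897200+0.883800+0.873000))/(1+665/27057) = 867/1000 ≈ 0.867000
step 7 [3.5y] bond c/2=7/800: DF=(707367/800000 − 7/800·(0.959500+0.930900+0.897200+0.883800+0.873000+0.867000))/(1+7/800) = 1037/1250 ≈ 0.829600

1 1/2 1919/2000
2 1 9309/10000
3 3/2 2243/2500
4 2 4419/5000
5 5/2 873/1000
6 3 867/1000
7 7/2 1037/1250
s(2.5y) = (1/(873/1000) − 1)/(5/2) = 254/4365 ≈ 5.8190%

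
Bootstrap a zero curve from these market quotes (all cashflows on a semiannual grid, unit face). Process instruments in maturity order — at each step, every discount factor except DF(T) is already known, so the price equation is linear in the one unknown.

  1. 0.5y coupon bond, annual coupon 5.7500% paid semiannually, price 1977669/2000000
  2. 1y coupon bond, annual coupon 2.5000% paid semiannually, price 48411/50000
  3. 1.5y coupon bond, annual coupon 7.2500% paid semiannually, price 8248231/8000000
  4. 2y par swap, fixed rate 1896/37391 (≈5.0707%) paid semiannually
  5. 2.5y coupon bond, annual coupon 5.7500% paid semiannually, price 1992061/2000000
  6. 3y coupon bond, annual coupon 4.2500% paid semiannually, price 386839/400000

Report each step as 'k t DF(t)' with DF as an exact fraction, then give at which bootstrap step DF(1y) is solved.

1 1/2 2403/2500
2 1 2361/2500
3 3/2 9283/10000
4 2 2263/2500
5 5/2 8637/10000
6 3 532/625
DF(1y) is solved at step 2

step 1 [0.5y] bond c/2=23/800: DF=(1977669/2000000 − 23/800·(0))/(1+23/800) = 2403/2500 ≈ 0.961200
step 2 [1y] bond c/2=1/80: DF=(48411/50000 − 1/80·(0.961200))/(1+1/80) = 2361/2500 ≈ 0.944400
step 3 [1.5y] bond c/2=29/800: DF=(8248231/8000000 − 29/800·(0.961200+0.944400))/(1+29/800) = 9283/10000 ≈ 0.928300
step 4 [2y] swap r/2=948/37391: DF=(1 − 948/37391·(0.961200+0.944400+0.928300))/(1+948/37391) = 2263/2500 ≈ 0.905200
step 5 [2.5y] bond c/2=23/800: DF=(1992061/2000000 − 23/800·(0.961200+0.944400+0.928300+0.905200))/(1+23/800) = 8637/10000 ≈ 0.863700
step 6 [3y] bond c/2=17/800: DF=(386839/400000 − 17/800·(0.961200+0.944400+0.928300+0.905200+0.863700))/(1+17/800) = 532/625 ≈ 0.851200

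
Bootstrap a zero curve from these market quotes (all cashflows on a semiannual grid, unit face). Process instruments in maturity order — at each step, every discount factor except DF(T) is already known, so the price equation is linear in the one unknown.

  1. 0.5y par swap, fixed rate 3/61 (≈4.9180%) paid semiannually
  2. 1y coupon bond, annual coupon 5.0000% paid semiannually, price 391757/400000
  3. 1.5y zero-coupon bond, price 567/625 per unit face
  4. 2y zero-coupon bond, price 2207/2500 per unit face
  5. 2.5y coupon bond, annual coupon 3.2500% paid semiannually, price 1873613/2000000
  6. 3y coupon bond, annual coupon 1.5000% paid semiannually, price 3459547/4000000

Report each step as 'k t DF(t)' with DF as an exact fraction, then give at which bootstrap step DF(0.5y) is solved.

1 1/2 122/125
2 1 9317/10000
3 3/2 567/625
4 2 2207/2500
5 5/2 8627/10000
6 3 1649/2000
DF(0.5y) is solved at step 1

step 1 [0.5y] swap r/2=3/122: DF=(1 − 3/122·(0))/(1+3/122) = 122/125 ≈ 0.976000
step 2 [1y] bond c/2=1/40: DF=(391757/400000 − 1/40·(0.976000))/(1+1/40) = 9317/10000 ≈ 0.931700
step 3 [1.5y] zero: DF = P = 567/625 ≈ 0.907200
step 4 [2y] zero: DF = P = 2207/2500 ≈ 0.882800
step 5 [2.5y] bond c/2=13/800: DF=(1873613/2000000 − 13/800·(0.976000+0.931700+0.907200+0.882800))/(1+13/800) = 8627/10000 ≈ 0.862700
step 6 [3y] bond c/2=3/400: DF=(3459547/4000000 − 3/400·(0.976000+0.931700+0.907200+0.882800+0.862700))/(1+3/400) = 1649/2000 ≈ 0.824500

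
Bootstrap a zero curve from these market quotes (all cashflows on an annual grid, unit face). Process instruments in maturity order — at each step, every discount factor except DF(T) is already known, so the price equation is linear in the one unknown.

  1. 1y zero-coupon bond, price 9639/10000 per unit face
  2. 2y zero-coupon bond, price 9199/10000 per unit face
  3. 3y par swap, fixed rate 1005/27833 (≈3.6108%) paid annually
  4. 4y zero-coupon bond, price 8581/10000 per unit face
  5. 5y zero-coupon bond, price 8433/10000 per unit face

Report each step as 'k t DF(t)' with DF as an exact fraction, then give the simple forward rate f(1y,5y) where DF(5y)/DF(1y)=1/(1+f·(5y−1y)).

step 1 [1y] zero: DF = P = 9639/10000 ≈ 0.963900
step 2 [2y] zero: DF = P = 9199/10000 ≈ 0.919900
step 3 [3y] swap r/1=1005/27833: DF=(1 − 1005/27833·(0.963900+0.919900))/(1+1005/27833) = 1799/2000 ≈ 0.899500
step 4 [4y] zero: DF = P = 8581/10000 ≈ 0.858100
step 5 [5y] zero: DF = P = 8433/10000 ≈ 0.843300

1 1 9639/10000
2 2 9199/10000
3 3 1799/2000
4 4 8581/10000
5 5 8433/10000
f(1y,5y) = ((9639/10000)/(8433/10000) − 1)/(4) = 67/1874 ≈ 3.5752%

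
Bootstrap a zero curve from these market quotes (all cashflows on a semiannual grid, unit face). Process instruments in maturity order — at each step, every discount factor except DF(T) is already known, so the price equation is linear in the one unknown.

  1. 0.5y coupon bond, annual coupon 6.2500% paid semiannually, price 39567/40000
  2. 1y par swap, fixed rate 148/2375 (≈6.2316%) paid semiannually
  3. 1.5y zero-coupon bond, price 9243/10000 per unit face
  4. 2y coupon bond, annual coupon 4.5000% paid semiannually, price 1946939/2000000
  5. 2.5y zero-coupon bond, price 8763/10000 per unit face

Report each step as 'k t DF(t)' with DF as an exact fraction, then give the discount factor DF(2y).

1 1/2 1199/1250
2 1 588/625
3 3/2 9243/10000
4 2 8899/10000
5 5/2 8763/10000
DF(2y) = 8899/10000 ≈ 0.889900

step 1 [0.5y] bond c/2=1/32: DF=(39567/40000 − 1/32·(0))/(1+1/32) = 1199/1250 ≈ 0.959200
step 2 [1y] swap r/2=74/2375: DF=(1 − 74/2375·(0.959200))/(1+74/2375) = 588/625 ≈ 0.940800
step 3 [1.5y] zero: DF = P = 9243/10000 ≈ 0.924300
step 4 [2y] bond c/2=9/400: DF=(1946939/2000000 − 9/400·(0.959200+0.940800+0.924300))/(1+9/400) = 8899/10000 ≈ 0.889900
step 5 [2.5y] zero: DF = P = 8763/10000 ≈ 0.876300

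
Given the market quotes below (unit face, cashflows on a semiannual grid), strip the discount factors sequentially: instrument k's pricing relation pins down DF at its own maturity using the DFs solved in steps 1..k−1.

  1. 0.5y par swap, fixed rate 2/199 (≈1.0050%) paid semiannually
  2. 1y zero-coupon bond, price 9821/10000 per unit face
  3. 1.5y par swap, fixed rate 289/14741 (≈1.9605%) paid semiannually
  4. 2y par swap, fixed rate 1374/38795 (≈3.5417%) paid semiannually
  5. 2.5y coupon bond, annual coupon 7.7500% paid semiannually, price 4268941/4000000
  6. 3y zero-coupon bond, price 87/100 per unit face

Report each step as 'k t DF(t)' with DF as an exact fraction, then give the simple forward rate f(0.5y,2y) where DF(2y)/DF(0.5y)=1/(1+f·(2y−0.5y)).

step 1 [0.5y] swap r/2=1/199: DF=(1 − 1/199·(0))/(1+1/199) = 199/200 ≈ 0.995000
step 2 [1y] zero: DF = P = 9821/10000 ≈ 0.982100
step 3 [1.5y] swap r/2=289/29482: DF=(1 − 289/29482·(0.995000+0.982100))/(1+289/29482) = 9711/10000 ≈ 0.971100
step 4 [2y] swap r/2=687/38795: DF=(1 − 687/38795·(0.995000+0.982100+0.971100))/(1+687/38795) = 9313/10000 ≈ 0.931300
step 5 [2.5y] bond c/2=31/800: DF=(4268941/4000000 − 31/800·(0.995000+0.982100+0.971100+0.931300))/(1+31/800) = 8827/10000 ≈ 0.882700
step 6 [3y] zero: DF = P = 87/100 ≈ 0.870000

1 1/2 199/200
2 1 9821/10000
3 3/2 9711/10000
4 2 9313/10000
5 5/2 8827/10000
6 3 87/100
f(0.5y,2y) = ((199/200)/(9313/10000) − 1)/(3/2) = 1274/27939 ≈ 4.5599%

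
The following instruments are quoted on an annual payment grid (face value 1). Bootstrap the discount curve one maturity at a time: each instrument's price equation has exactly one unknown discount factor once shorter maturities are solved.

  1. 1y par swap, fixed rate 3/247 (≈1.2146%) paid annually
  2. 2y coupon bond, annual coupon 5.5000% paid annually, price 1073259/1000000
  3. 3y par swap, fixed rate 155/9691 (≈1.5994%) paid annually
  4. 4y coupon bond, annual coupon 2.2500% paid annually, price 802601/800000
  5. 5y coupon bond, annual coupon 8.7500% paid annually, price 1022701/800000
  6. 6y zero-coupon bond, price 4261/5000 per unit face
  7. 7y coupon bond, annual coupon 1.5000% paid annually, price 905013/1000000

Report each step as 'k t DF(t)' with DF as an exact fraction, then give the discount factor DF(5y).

1 1 247/250
2 2 4829/5000
3 3 1907/2000
4 4 2293/2500
5 5 4339/5000
6 6 4261/5000
7 7 8097/10000
DF(5y) = 4339/5000 ≈ 0.867800

step 1 [1y] swap r/1=3/247: DF=(1 − 3/247·(0))/(1+3/247) = 247/250 ≈ 0.988000
step 2 [2y] bond c/1=11/200: DF=(1073259/1000000 − 11/200·(0.988000))/(1+11/200) = 4829/5000 ≈ 0.965800
step 3 [3y] swap r/1=155/9691: DF=(1 − 155/9691·(0.988000+0.965800))/(1+155/9691) = 1907/2000 ≈ 0.953500
step 4 [4y] bond c/1=9/400: DF=(802601/800000 − 9/400·(0.988000+0.965800+0.953500))/(1+9/400) = 2293/2500 ≈ 0.917200
step 5 [5y] bond c/1=7/80: DF=(1022701/800000 − 7/80·(0.988000+0.965800+0.953500+0.917200))/(1+7/80) = 4339/5000 ≈ 0.867800
step 6 [6y] zero: DF = P = 4261/5000 ≈ 0.852200
step 7 [7y] bond c/1=3/200: DF=(905013/1000000 − 3/200·(0.988000+0.965800+0.953500+0.917200+0.867800+0.852200))/(1+3/200) = 8097/10000 ≈ 0.809700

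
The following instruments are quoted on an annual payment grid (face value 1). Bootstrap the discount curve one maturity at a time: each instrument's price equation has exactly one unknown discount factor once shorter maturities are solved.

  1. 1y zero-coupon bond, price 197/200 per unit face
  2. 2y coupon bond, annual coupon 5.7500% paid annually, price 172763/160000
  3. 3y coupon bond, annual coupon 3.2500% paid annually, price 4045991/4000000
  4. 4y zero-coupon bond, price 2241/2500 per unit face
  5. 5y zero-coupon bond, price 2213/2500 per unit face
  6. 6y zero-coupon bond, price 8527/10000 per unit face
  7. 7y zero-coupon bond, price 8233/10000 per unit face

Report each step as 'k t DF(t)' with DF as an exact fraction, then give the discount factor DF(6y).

step 1 [1y] zero: DF = P = 197/200 ≈ 0.985000
step 2 [2y] bond c/1=23/400: DF=(172763/160000 − 23/400·(0.985000))/(1+23/400) = 387/400 ≈ 0.967500
step 3 [3y] bond c/1=13/400: DF=(4045991/4000000 − 13/400·(0.985000+0.967500))/(1+13/400) = 4591/5000 ≈ 0.918200
step 4 [4y] zero: DF = P = 2241/2500 ≈ 0.896400
step 5 [5y] zero: DF = P = 2213/2500 ≈ 0.885200
step 6 [6y] zero: DF = P = 8527/10000 ≈ 0.852700
step 7 [7y] zero: DF = P = 8233/10000 ≈ 0.823300

1 1 197/200
2 2 387/400
3 3 4591/5000
4 4 2241/2500
5 5 2213/2500
6 6 8527/10000
7 7 8233/10000
DF(6y) = 8527/10000 ≈ 0.852700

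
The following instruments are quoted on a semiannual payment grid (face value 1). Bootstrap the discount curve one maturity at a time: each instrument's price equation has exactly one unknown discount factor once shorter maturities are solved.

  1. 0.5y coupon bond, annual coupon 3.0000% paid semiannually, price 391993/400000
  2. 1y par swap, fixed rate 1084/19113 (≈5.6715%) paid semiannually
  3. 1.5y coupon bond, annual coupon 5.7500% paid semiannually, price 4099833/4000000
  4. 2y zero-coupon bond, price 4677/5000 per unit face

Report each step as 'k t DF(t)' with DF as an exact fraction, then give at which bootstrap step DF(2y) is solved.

step 1 [0.5y] bond c/2=3/200: DF=(391993/400000 − 3/200·(0))/(1+3/200) = 1931/2000 ≈ 0.965500
step 2 [1y] swap r/2=542/19113: DF=(1 − 542/19113·(0.965500))/(1+542/19113) = 4729/5000 ≈ 0.945800
step 3 [1.5y] bond c/2=23/800: DF=(4099833/4000000 − 23/800·(0.965500+0.945800))/(1+23/800) = 9429/10000 ≈ 0.942900
step 4 [2y] zero: DF = P = 4677/5000 ≈ 0.935400

1 1/2 1931/2000
2 1 4729/5000
3 3/2 9429/10000
4 2 4677/5000
DF(2y) is solved at step 4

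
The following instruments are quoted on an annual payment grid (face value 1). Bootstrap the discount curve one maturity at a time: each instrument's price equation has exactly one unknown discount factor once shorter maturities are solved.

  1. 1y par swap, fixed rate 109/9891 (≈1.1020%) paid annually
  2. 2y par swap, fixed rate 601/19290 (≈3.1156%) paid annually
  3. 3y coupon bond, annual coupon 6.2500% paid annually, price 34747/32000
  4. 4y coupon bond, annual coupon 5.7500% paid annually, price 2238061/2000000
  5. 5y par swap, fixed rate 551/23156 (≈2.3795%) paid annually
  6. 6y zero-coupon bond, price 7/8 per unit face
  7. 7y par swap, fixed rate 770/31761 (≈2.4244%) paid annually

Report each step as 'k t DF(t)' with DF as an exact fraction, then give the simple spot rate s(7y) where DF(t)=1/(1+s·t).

1 1 9891/10000
2 2 9399/10000
3 3 1817/2000
4 4 9039/10000
5 5 4449/5000
6 6 7/8
7 7 423/500
s(7y) = (1/(423/500) − 1)/(7) = 11/423 ≈ 2.6005%

step 1 [1y] swap r/1=109/9891: DF=(1 − 109/9891·(0))/(1+109/9891) = 9891/10000 ≈ 0.989100
step 2 [2y] swap r/1=601/19290: DF=(1 − 601/19290·(0.989100))/(1+601/19290) = 9399/10000 ≈ 0.939900
step 3 [3y] bond c/1=1/16: DF=(34747/32000 − 1/16·(0.989100+0.939900))/(1+1/16) = 1817/2000 ≈ 0.908500
step 4 [4y] bond c/1=23/400: DF=(2238061/2000000 − 23/400·(0.989100+0.939900+0.908500))/(1+23/400) = 9039/10000 ≈ 0.903900
step 5 [5y] swap r/1=551/23156: DF=(1 − 551/23156·(0.989100+0.939900+0.908500+0.903900))/(1+551/23156) = 4449/5000 ≈ 0.889800
step 6 [6y] zero: DF = P = 7/8 ≈ 0.875000
step 7 [7y] swap r/1=770/31761: DF=(1 − 770/31761·(0.989100+0.939900+0.908500+0.903900+0.889800+0.875000))/(1+770/31761) = 423/500 ≈ 0.846000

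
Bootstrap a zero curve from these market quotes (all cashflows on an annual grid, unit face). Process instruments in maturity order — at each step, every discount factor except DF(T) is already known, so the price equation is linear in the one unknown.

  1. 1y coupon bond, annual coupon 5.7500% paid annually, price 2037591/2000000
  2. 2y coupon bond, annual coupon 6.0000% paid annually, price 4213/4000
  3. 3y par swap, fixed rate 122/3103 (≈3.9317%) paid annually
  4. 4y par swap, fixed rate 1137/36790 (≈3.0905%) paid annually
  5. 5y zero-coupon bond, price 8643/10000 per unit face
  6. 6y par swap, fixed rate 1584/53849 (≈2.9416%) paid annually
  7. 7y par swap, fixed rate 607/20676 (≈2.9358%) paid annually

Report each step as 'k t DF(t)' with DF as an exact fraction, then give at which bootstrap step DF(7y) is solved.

step 1 [1y] bond c/1=23/400: DF=(2037591/2000000 − 23/400·(0))/(1+23/400) = 4817/5000 ≈ 0.963400
step 2 [2y] bond c/1=3/50: DF=(4213/4000 − 3/50·(0.963400))/(1+3/50) = 9391/10000 ≈ 0.939100
step 3 [3y] swap r/1=122/3103: DF=(1 − 122/3103·(0.963400+0.939100))/(1+122/3103) = 4451/5000 ≈ 0.890200
step 4 [4y] swap r/1=1137/36790: DF=(1 − 1137/36790·(0.963400+0.939100+0.890200))/(1+1137/36790) = 8863/10000 ≈ 0.886300
step 5 [5y] zero: DF = P = 8643/10000 ≈ 0.864300
step 6 [6y] swap r/1=1584/53849: DF=(1 − 1584/53849·(0.963400+0.939100+0.890200+0.886300+0.864300))/(1+1584/53849) = 526/625 ≈ 0.841600
step 7 [7y] swap r/1=607/20676: DF=(1 − 607/20676·(0.963400+0.939100+0.890200+0.886300+0.864300+0.841600))/(1+607/20676) = 8179/10000 ≈ 0.817900

1 1 4817/5000
2 2 9391/10000
3 3 4451/5000
4 4 8863/10000
5 5 8643/10000
6 6 526/625
7 7 8179/10000
DF(7y) is solved at step 7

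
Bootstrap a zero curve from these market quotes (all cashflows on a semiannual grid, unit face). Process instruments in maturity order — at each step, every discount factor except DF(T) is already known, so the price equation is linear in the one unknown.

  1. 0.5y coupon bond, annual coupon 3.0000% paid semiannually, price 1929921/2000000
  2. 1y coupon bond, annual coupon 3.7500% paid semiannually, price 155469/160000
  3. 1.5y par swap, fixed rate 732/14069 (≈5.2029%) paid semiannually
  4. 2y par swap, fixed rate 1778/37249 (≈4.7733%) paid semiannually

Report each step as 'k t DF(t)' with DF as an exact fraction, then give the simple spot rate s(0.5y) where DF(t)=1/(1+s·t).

step 1 [0.5y] bond c/2=3/200: DF=(1929921/2000000 − 3/200·(0))/(1+3/200) = 9507/10000 ≈ 0.950700
step 2 [1y] bond c/2=3/160: DF=(155469/160000 − 3/160·(0.950700))/(1+3/160) = 9363/10000 ≈ 0.936300
step 3 [1.5y] swap r/2=366/14069: DF=(1 − 366/14069·(0.950700+0.936300))/(1+366/14069) = 2317/2500 ≈ 0.926800
step 4 [2y] swap r/2=889/37249: DF=(1 − 889/37249·(0.950700+0.936300+0.926800))/(1+889/37249) = 9111/10000 ≈ 0.911100

1 1/2 9507/10000
2 1 9363/10000
3 3/2 2317/2500
4 2 9111/10000
s(0.5y) = (1/(9507/10000) − 1)/(1/2) = 986/9507 ≈ 10.3713%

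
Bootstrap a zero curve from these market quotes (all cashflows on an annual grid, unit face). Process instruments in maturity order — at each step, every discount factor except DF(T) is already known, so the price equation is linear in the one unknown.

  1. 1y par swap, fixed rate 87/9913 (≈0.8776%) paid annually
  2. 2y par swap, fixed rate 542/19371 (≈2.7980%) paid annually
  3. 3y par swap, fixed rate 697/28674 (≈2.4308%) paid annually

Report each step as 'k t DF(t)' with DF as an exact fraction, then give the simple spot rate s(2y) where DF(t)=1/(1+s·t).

step 1 [1y] swap r/1=87/9913: DF=(1 − 87/9913·(0))/(1+87/9913) = 9913/10000 ≈ 0.991300
step 2 [2y] swap r/1=542/19371: DF=(1 − 542/19371·(0.991300))/(1+542/19371) = 4729/5000 ≈ 0.945800
step 3 [3y] swap r/1=697/28674: DF=(1 − 697/28674·(0.991300+0.945800))/(1+697/28674) = 9303/10000 ≈ 0.930300

1 1 9913/10000
2 2 4729/5000
3 3 9303/10000
s(2y) = (1/(4729/5000) − 1)/(2) = 271/9458 ≈ 2.8653%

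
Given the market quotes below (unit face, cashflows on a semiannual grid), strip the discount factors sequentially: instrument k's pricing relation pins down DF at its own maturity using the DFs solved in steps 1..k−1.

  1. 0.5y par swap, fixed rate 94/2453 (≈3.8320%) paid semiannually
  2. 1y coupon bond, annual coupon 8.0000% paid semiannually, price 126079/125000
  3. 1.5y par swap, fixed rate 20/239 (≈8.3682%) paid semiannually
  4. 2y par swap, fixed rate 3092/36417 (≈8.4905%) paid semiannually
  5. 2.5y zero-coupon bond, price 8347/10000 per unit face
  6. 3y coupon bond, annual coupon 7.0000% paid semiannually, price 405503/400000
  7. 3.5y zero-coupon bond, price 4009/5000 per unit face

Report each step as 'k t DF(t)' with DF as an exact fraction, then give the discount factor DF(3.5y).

1 1/2 2453/2500
2 1 9321/10000
3 3/2 883/1000
4 2 4227/5000
5 5/2 8347/10000
6 3 8281/10000
7 7/2 4009/5000
DF(3.5y) = 4009/5000 ≈ 0.801800

step 1 [0.5y] swap r/2=47/2453: DF=(1 − 47/2453·(0))/(1+47/2453) = 2453/2500 ≈ 0.981200
step 2 [1y] bond c/2=1/25: DF=(126079/125000 − 1/25·(0.981200))/(1+1/25) = 9321/10000 ≈ 0.932100
step 3 [1.5y] swap r/2=10/239: DF=(1 − 10/239·(0.981200+0.932100))/(1+10/239) = 883/1000 ≈ 0.883000
step 4 [2y] swap r/2=1546/36417: DF=(1 − 1546/36417·(0.981200+0.932100+0.883000))/(1+1546/36417) = 4227/5000 ≈ 0.845400
step 5 [2.5y] zero: DF = P = 8347/10000 ≈ 0.834700
step 6 [3y] bond c/2=7/200: DF=(405503/400000 − 7/200·(0.981200+0.932100+0.883000+0.845400+0.834700))/(1+7/200) = 8281/10000 ≈ 0.828100
step 7 [3.5y] zero: DF = P = 4009/5000 ≈ 0.801800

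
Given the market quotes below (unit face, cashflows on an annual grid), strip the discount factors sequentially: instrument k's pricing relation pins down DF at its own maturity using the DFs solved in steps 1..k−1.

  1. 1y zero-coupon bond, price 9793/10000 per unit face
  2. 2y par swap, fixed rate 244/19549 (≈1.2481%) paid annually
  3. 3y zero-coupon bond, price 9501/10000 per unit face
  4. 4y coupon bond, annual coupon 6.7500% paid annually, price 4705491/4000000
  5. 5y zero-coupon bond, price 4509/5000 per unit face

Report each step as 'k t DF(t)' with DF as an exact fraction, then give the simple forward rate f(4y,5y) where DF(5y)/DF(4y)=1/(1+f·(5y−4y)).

step 1 [1y] zero: DF = P = 9793/10000 ≈ 0.979300
step 2 [2y] swap r/1=244/19549: DF=(1 − 244/19549·(0.979300))/(1+244/19549) = 2439/2500 ≈ 0.975600
step 3 [3y] zero: DF = P = 9501/10000 ≈ 0.950100
step 4 [4y] bond c/1=27/400: DF=(4705491/4000000 − 27/400·(0.979300+0.975600+0.950100))/(1+27/400) = 9183/10000 ≈ 0.918300
step 5 [5y] zero: DF = P = 4509/5000 ≈ 0.901800

1 1 9793/10000
2 2 2439/2500
3 3 9501/10000
4 4 9183/10000
5 5 4509/5000
f(4y,5y) = ((9183/10000)/(4509/5000) − 1)/(1) = 55/3006 ≈ 1.8297%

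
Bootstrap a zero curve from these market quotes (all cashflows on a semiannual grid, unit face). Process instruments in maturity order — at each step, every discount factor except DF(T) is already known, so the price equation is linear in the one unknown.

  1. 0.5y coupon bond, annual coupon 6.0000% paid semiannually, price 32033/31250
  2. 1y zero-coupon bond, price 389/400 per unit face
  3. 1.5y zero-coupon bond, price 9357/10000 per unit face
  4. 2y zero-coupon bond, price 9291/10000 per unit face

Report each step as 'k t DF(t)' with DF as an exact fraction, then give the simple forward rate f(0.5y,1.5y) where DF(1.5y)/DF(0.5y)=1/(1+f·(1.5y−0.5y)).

step 1 [0.5y] bond c/2=3/100: DF=(32033/31250 − 3/100·(0))/(1+3/100) = 622/625 ≈ 0.995200
step 2 [1y] zero: DF = P = 389/400 ≈ 0.972500
step 3 [1.5y] zero: DF = P = 9357/10000 ≈ 0.935700
step 4 [2y] zero: DF = P = 9291/10000 ≈ 0.929100

1 1/2 622/625
2 1 389/400
3 3/2 9357/10000
4 2 9291/10000
f(0.5y,1.5y) = ((622/625)/(9357/10000) − 1)/(1) = 595/9357 ≈ 6.3589%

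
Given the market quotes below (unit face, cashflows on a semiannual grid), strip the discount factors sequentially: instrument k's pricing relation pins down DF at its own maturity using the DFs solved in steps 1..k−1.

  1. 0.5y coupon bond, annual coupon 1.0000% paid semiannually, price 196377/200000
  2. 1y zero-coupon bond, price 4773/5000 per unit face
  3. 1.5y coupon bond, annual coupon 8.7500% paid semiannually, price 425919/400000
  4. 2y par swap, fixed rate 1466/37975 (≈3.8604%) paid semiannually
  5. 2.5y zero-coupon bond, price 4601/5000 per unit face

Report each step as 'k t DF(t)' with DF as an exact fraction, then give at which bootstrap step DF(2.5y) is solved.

1 1/2 977/1000
2 1 4773/5000
3 3/2 587/625
4 2 9267/10000
5 5/2 4601/5000
DF(2.5y) is solved at step 5

step 1 [0.5y] bond c/2=1/200: DF=(196377/200000 − 1/200·(0))/(1+1/200) = 977/1000 ≈ 0.977000
step 2 [1y] zero: DF = P = 4773/5000 ≈ 0.954600
step 3 [1.5y] bond c/2=7/160: DF=(425919/400000 − 7/160·(0.977000+0.954600))/(1+7/160) = 587/625 ≈ 0.939200
step 4 [2y] swap r/2=733/37975: DF=(1 − 733/37975·(0.977000+0.954600+0.939200))/(1+733/37975) = 9267/10000 ≈ 0.926700
step 5 [2.5y] zero: DF = P = 4601/5000 ≈ 0.920200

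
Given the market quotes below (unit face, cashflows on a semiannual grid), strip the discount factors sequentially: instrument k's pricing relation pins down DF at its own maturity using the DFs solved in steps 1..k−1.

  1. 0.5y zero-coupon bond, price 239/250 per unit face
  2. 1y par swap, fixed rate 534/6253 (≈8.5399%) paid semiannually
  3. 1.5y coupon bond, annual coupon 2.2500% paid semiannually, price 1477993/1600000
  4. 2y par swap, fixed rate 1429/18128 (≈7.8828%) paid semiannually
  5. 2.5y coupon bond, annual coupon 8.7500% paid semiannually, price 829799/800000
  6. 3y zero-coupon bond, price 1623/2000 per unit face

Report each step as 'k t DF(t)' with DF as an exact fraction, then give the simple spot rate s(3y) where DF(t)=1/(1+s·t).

1 1/2 239/250
2 1 9199/10000
3 3/2 4463/5000
4 2 8571/10000
5 5/2 4209/5000
6 3 1623/2000
s(3y) = (1/(1623/2000) − 1)/(3) = 377/4869 ≈ 7.7429%

step 1 [0.5y] zero: DF = P = 239/250 ≈ 0.956000
step 2 [1y] swap r/2=267/6253: DF=(1 − 267/6253·(0.956000))/(1+267/6253) = 9199/10000 ≈ 0.919900
step 3 [1.5y] bond c/2=9/800: DF=(1477993/1600000 − 9/800·(0.956000+0.919900))/(1+9/800) = 4463/5000 ≈ 0.892600
step 4 [2y] swap r/2=1429/36256: DF=(1 − 1429/36256·(0.956000+0.919900+0.892600))/(1+1429/36256) = 8571/10000 ≈ 0.857100
step 5 [2.5y] bond c/2=7/160: DF=(829799/800000 − 7/160·(0.956000+0.919900+0.892600+0.857100))/(1+7/160) = 4209/5000 ≈ 0.841800
step 6 [3y] zero: DF = P = 1623/2000 ≈ 0.811500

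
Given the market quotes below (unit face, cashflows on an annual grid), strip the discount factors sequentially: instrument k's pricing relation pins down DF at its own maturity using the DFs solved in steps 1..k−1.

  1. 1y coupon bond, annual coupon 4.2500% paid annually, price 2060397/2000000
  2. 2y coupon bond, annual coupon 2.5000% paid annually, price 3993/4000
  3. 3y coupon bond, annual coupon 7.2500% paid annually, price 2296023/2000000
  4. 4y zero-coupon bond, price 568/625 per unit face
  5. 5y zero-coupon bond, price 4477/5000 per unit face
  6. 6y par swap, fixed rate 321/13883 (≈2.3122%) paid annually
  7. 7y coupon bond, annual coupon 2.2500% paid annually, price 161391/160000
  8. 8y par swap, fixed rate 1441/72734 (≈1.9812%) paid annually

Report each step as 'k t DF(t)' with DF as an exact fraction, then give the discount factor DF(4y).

step 1 [1y] bond c/1=17/400: DF=(2060397/2000000 − 17/400·(0))/(1+17/400) = 4941/5000 ≈ 0.988200
step 2 [2y] bond c/1=1/40: DF=(3993/4000 − 1/40·(0.988200))/(1+1/40) = 4749/5000 ≈ 0.949800
step 3 [3y] bond c/1=29/400: DF=(2296023/2000000 − 29/400·(0.988200+0.949800))/(1+29/400) = 4697/5000 ≈ 0.939400
step 4 [4y] zero: DF = P = 568/625 ≈ 0.908800
step 5 [5y] zero: DF = P = 4477/5000 ≈ 0.895400
step 6 [6y] swap r/1=321/13883: DF=(1 − 321/13883·(0.988200+0.949800+0.939400+0.908800+0.895400))/(1+321/13883) = 2179/2500 ≈ 0.871600
step 7 [7y] bond c/1=9/400: DF=(161391/160000 − 9/400·(0.988200+0.949800+0.939400+0.908800+0.895400+0.871600))/(1+9/400) = 8643/10000 ≈ 0.864300
step 8 [8y] swap r/1=1441/72734: DF=(1 − 1441/72734·(0.988200+0.949800+0.939400+0.908800+0.895400+0.871600+0.864300))/(1+1441/72734) = 8559/10000 ≈ 0.855900

1 1 4941/5000
2 2 4749/5000
3 3 4697/5000
4 4 568/625
5 5 4477/5000
6 6 2179/2500
7 7 8643/10000
8 8 8559/10000
DF(4y) = 568/625 ≈ 0.908800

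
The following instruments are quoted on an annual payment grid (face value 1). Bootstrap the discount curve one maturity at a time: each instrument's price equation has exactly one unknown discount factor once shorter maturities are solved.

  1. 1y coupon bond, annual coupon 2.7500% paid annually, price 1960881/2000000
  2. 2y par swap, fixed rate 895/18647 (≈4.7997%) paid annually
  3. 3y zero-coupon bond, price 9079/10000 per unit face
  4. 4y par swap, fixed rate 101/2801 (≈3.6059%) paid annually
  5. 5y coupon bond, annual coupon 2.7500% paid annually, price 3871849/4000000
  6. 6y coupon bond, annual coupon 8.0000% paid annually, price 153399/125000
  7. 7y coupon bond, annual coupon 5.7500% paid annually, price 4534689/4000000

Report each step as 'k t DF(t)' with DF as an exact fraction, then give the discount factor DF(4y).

1 1 4771/5000
2 2 1821/2000
3 3 9079/10000
4 4 8687/10000
5 5 4223/5000
6 6 201/250
7 7 1961/2500
DF(4y) = 8687/10000 ≈ 0.868700

step 1 [1y] bond c/1=11/400: DF=(1960881/2000000 − 11/400·(0))/(1+11/400) = 4771/5000 ≈ 0.954200
step 2 [2y] swap r/1=895/18647: DF=(1 − 895/18647·(0.954200))/(1+895/18647) = 1821/2000 ≈ 0.910500
step 3 [3y] zero: DF = P = 9079/10000 ≈ 0.907900
step 4 [4y] swap r/1=101/2801: DF=(1 − 101/2801·(0.954200+0.910500+0.907900))/(1+101/2801) = 8687/10000 ≈ 0.868700
step 5 [5y] bond c/1=11/400: DF=(3871849/4000000 − 11/400·(0.954200+0.910500+0.907900+0.868700))/(1+11/400) = 4223/5000 ≈ 0.844600
step 6 [6y] bond c/1=2/25: DF=(153399/125000 − 2/25·(0.954200+0.910500+0.907900+0.868700+0.844600))/(1+2/25) = 201/250 ≈ 0.804000
step 7 [7y] bond c/1=23/400: DF=(4534689/4000000 − 23/400·(0.954200+0.910500+0.907900+0.868700+0.844600+0.804000))/(1+23/400) = 1961/2500 ≈ 0.784400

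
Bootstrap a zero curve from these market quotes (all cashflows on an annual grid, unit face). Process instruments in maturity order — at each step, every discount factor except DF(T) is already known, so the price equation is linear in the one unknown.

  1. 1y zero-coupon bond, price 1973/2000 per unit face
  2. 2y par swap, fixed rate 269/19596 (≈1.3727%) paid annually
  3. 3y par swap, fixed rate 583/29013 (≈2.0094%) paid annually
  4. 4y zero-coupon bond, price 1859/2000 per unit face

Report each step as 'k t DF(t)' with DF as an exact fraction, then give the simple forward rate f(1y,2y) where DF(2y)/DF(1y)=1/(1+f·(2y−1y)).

step 1 [1y] zero: DF = P = 1973/2000 ≈ 0.986500
step 2 [2y] swap r/1=269/19596: DF=(1 − 269/19596·(0.986500))/(1+269/19596) = 9731/10000 ≈ 0.973100
step 3 [3y] swap r/1=583/29013: DF=(1 − 583/29013·(0.986500+0.973100))/(1+583/29013) = 9417/10000 ≈ 0.941700
step 4 [4y] zero: DF = P = 1859/2000 ≈ 0.929500

1 1 1973/2000
2 2 9731/10000
3 3 9417/10000
4 4 1859/2000
f(1y,2y) = ((1973/2000)/(9731/10000) − 1)/(1) = 134/9731 ≈ 1.3770%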